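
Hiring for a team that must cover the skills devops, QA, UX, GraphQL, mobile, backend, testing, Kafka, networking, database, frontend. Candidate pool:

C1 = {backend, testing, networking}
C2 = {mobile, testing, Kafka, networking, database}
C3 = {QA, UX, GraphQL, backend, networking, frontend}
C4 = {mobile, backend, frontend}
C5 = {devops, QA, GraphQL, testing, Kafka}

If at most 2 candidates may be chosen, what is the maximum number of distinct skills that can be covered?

Choosing C2, C3 covers {QA, UX, GraphQL, mobile, backend, testing, Kafka, networking, database, frontend} — 10 skills.
No choice of 2 candidates does better; here devops is left uncovered.

10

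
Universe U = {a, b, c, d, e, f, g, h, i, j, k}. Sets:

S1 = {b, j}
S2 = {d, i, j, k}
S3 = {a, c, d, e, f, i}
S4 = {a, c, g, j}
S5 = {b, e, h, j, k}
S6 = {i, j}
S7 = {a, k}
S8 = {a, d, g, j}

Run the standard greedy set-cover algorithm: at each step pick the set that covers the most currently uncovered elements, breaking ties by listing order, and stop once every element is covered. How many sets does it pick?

3

Pick 1: S3 covers 6 new elements (a, c, d, e, f, i).
Pick 2: S5 covers 4 new elements (b, h, j, k).
Pick 3: S4 covers 1 new elements (g).
Greedy uses 3 sets.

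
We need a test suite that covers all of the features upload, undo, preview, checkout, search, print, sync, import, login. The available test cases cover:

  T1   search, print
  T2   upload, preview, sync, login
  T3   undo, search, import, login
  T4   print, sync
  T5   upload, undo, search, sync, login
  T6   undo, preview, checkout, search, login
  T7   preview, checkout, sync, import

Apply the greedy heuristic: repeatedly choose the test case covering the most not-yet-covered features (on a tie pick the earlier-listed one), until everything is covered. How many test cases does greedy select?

Pick 1: T5 covers 5 new features (upload, undo, search, sync, login).
Pick 2: T7 covers 3 new features (preview, checkout, import).
Pick 3: T1 covers 1 new features (print).
Greedy uses 3 test cases.

3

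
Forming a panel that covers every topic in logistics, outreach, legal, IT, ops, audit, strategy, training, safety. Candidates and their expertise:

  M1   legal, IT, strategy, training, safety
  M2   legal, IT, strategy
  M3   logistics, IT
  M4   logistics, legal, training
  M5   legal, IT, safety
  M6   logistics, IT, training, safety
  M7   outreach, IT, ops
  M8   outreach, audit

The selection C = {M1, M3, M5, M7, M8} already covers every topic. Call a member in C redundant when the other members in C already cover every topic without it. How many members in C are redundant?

Drop M1: strategy, training uncovered — not redundant.
Drop M3: logistics uncovered — not redundant.
Drop M5: the rest still cover every topic — redundant.
Drop M7: ops uncovered — not redundant.
Drop M8: audit uncovered — not redundant.
1 redundant: M5.

1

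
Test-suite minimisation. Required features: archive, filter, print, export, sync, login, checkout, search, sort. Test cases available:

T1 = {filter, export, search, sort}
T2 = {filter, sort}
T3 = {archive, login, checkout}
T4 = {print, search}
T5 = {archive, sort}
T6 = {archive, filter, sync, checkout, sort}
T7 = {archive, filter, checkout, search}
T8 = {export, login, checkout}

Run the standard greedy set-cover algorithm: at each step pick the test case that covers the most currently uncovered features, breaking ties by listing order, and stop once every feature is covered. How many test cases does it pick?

4

Pick 1: T6 covers 5 new features (archive, filter, sync, checkout, sort).
Pick 2: T1 covers 2 new features (export, search).
Pick 3: T3 covers 1 new features (login).
Pick 4: T4 covers 1 new features (print).
Greedy uses 4 test cases. (The true minimum is 3.)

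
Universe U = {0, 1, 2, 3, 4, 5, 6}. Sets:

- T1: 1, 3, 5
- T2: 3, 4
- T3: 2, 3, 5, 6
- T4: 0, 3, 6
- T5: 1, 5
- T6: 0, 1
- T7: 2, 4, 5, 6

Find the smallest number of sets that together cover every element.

T1, T4, T7 together cover {0, 1, 2, 3, 4, 5, 6} — every element.
No 2 of the 7 sets cover everything (all 21 pairs fall short), so 3 is minimum.

3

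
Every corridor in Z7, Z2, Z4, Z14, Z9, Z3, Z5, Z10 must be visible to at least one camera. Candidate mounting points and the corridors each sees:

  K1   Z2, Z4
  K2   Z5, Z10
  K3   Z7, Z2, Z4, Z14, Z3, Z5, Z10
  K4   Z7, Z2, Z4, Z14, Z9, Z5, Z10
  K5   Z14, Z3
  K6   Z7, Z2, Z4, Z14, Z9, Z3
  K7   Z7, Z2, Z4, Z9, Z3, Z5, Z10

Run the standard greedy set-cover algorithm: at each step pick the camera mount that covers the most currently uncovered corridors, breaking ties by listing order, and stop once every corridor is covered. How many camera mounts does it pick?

2

Pick 1: K3 covers 7 new corridors (Z7, Z2, Z4, Z14, Z3, Z5, Z10).
Pick 2: K4 covers 1 new corridors (Z9).
Greedy uses 2 camera mounts.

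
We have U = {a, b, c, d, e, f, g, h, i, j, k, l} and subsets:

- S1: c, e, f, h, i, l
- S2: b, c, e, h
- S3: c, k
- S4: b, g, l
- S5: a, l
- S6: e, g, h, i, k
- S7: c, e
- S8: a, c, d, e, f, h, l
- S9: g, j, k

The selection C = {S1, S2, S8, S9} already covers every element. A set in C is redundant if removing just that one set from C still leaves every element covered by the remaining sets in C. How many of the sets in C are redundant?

0

Drop S1: i uncovered — not redundant.
Drop S2: b uncovered — not redundant.
Drop S8: a, d uncovered — not redundant.
Drop S9: g, j, k uncovered — not redundant.
None of the sets in C is redundant.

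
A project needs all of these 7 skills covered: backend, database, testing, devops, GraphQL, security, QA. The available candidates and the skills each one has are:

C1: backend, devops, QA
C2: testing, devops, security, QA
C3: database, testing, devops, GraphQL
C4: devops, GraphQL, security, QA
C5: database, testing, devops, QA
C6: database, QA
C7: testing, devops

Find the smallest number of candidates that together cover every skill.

C1, C2, C3 together cover {backend, database, testing, devops, GraphQL, security, QA} — every skill.
No 2 of the 7 candidates cover everything (all 21 pairs fall short), so 3 is minimum.

3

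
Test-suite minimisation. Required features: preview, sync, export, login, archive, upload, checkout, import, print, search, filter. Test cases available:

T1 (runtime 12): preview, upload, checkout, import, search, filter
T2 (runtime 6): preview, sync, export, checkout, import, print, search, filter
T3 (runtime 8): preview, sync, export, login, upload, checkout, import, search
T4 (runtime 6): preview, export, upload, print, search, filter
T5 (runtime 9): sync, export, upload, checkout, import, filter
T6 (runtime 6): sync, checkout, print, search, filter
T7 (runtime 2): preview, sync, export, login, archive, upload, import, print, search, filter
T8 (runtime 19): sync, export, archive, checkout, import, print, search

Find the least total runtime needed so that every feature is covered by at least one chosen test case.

T2, T7 cover every feature at runtime 6 + 2 = 8.
Any cover uses at least 2 test cases; among all covering selections none totals below 8.

8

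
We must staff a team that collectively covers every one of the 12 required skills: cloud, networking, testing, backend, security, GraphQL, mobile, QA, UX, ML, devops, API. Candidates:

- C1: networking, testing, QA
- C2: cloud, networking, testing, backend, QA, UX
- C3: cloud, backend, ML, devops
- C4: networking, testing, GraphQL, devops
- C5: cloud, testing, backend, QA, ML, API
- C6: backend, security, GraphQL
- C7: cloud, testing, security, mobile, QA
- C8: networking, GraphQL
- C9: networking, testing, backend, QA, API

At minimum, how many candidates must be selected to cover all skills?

4

C2, C4, C5, C7 together cover {cloud, networking, testing, backend, security, GraphQL, mobile, QA, UX, ML, devops, API} — every skill.
No 3 of the 9 candidates cover everything (all 84 triples fall short), so 4 is minimum.
Greedy (largest uncovered first) would take C2, C3, C6, C5, C7 — 5 candidates — but 4 suffice.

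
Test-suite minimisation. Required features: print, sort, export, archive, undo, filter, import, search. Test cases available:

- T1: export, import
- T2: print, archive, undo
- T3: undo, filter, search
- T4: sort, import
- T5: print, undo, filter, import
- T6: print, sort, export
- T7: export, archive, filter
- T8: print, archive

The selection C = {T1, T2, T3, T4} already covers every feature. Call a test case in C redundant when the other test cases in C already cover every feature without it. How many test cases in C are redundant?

0

Drop T1: export uncovered — not redundant.
Drop T2: print, archive uncovered — not redundant.
Drop T3: filter, search uncovered — not redundant.
Drop T4: sort uncovered — not redundant.
None of the test cases in C is redundant.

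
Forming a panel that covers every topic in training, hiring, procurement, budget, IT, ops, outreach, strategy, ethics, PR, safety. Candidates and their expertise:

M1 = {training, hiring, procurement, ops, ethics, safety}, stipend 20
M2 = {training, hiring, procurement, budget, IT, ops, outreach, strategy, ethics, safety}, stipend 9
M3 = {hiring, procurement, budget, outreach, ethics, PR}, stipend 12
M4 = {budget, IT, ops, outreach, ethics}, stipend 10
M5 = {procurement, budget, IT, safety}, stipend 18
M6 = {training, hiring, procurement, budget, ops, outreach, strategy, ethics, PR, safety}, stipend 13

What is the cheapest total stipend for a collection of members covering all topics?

M2, M3 cover every topic at stipend 9 + 12 = 21.
Any cover uses at least 2 members; among all covering selections none totals below 21.

21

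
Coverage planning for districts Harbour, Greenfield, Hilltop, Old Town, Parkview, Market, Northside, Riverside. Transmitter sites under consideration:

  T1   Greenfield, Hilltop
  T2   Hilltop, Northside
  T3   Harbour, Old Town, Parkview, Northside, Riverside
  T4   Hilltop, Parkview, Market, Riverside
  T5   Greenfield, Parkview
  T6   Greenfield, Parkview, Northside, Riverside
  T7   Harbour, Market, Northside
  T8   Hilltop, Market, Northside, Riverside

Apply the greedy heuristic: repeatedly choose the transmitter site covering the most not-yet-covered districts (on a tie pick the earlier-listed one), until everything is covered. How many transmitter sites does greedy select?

Pick 1: T3 covers 5 new districts (Harbour, Old Town, Parkview, Northside, Riverside).
Pick 2: T1 covers 2 new districts (Greenfield, Hilltop).
Pick 3: T4 covers 1 new districts (Market).
Greedy uses 3 transmitter sites.

3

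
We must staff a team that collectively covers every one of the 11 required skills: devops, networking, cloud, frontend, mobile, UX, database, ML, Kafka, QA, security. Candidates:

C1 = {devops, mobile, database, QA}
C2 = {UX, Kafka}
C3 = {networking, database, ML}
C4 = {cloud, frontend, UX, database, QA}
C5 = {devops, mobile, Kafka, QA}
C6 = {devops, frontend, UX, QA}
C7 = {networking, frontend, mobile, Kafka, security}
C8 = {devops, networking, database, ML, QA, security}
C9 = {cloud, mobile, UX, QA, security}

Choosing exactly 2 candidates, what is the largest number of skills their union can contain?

Choosing C4, C7 covers {networking, cloud, frontend, mobile, UX, database, Kafka, QA, security} — 9 skills.
No choice of 2 candidates does better; here devops, ML are left uncovered.

9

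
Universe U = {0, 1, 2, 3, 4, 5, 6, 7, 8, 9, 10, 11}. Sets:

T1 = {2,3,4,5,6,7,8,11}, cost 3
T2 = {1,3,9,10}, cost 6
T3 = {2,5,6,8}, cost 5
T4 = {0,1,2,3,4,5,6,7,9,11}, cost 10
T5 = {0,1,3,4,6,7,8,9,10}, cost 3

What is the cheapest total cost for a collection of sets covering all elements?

T1, T5 cover every element at cost 3 + 3 = 6.
Any cover uses at least 2 sets; among all covering selections none totals below 6.

6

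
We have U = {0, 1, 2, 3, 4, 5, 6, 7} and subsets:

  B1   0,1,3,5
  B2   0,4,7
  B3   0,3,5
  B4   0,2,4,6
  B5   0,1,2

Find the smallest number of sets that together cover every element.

B1, B2, B4 together cover {0, 1, 2, 3, 4, 5, 6, 7} — every element.
No 2 of the 5 sets cover everything (all 10 pairs fall short), so 3 is minimum.

3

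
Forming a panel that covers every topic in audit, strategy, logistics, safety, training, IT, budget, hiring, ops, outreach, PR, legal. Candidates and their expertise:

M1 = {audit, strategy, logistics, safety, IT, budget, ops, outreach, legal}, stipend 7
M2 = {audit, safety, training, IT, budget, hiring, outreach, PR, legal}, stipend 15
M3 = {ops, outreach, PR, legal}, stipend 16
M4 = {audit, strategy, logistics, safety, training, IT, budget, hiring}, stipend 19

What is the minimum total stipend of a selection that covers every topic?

M1, M2 cover every topic at stipend 7 + 15 = 22.
Any cover uses at least 2 members; among all covering selections none totals below 22.

22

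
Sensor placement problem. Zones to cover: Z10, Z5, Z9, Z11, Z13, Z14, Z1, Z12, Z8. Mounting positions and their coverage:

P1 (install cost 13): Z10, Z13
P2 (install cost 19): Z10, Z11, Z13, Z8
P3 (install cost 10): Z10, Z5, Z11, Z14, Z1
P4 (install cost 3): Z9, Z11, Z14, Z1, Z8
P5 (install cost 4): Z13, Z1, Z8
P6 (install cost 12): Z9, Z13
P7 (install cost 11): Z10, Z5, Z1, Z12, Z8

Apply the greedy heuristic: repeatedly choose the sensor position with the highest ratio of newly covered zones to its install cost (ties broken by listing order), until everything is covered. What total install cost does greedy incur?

18

Pick 1: P4 adds 5 new (Z9, Z11, Z14, Z1, Z8) at install cost 3 (ratio 5/3).
Pick 2: P7 adds 3 new (Z10, Z5, Z12) at install cost 11 (ratio 3/11).
Pick 3: P5 adds 1 new (Z13) at install cost 4 (ratio 1/4).
Greedy total install cost: 3 + 11 + 4 = 18.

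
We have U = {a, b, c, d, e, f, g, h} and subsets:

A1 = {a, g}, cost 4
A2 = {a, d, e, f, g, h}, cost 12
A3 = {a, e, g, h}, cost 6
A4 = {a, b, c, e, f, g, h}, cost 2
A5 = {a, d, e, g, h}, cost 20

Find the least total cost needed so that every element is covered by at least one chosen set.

A2, A4 cover every element at cost 12 + 2 = 14.
Any cover uses at least 2 sets; among all covering selections none totals below 14.

14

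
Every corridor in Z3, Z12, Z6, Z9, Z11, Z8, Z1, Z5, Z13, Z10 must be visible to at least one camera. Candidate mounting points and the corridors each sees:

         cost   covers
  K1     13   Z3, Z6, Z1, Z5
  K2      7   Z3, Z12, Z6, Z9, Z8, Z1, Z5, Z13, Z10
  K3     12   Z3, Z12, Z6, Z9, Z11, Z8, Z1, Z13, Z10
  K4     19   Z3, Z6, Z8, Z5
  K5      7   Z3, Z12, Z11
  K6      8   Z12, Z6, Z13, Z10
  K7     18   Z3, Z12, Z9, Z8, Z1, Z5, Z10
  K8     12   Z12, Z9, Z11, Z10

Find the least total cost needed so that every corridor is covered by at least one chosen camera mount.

14

K2, K5 cover every corridor at cost 7 + 7 = 14.
Any cover uses at least 2 camera mounts; among all covering selections none totals below 14.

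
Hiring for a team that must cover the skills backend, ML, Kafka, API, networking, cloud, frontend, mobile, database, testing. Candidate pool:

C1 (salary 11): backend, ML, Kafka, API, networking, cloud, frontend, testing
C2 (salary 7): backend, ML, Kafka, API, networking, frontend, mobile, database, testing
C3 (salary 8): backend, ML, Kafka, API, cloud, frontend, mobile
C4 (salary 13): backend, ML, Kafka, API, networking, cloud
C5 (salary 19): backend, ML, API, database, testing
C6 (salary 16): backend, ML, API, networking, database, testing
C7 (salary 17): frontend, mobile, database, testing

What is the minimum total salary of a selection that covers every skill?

15

C2, C3 cover every skill at salary 7 + 8 = 15.
Any cover uses at least 2 candidates; among all covering selections none totals below 15.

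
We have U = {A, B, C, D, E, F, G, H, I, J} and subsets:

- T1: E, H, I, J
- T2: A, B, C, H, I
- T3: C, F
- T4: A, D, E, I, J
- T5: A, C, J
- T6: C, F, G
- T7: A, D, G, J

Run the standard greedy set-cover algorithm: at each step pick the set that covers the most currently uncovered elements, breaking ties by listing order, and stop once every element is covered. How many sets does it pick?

3

Pick 1: T2 covers 5 new elements (A, B, C, H, I).
Pick 2: T4 covers 3 new elements (D, E, J).
Pick 3: T6 covers 2 new elements (F, G).
Greedy uses 3 sets.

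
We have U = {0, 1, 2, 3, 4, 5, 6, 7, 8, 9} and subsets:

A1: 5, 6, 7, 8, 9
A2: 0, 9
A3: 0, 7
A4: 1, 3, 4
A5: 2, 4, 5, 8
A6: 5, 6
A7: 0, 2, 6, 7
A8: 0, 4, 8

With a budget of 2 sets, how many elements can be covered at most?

Choosing A1, A4 covers {1, 3, 4, 5, 6, 7, 8, 9} — 8 elements.
No choice of 2 sets does better; here 0, 2 are left uncovered.

8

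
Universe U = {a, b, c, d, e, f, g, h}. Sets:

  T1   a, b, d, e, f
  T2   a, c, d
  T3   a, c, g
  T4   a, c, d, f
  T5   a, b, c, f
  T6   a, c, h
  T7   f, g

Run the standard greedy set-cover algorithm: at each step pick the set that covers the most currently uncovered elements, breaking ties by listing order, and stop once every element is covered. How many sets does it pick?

3

Pick 1: T1 covers 5 new elements (a, b, d, e, f).
Pick 2: T3 covers 2 new elements (c, g).
Pick 3: T6 covers 1 new elements (h).
Greedy uses 3 sets.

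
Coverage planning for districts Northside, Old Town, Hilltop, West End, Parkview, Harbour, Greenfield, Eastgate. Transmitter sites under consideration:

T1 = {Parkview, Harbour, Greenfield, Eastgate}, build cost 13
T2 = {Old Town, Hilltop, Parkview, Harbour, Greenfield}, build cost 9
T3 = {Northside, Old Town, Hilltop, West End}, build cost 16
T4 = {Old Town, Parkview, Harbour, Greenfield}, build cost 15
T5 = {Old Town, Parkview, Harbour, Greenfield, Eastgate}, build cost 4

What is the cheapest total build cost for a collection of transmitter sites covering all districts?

T3, T5 cover every district at build cost 16 + 4 = 20.
Any cover uses at least 2 transmitter sites; among all covering selections none totals below 20.

20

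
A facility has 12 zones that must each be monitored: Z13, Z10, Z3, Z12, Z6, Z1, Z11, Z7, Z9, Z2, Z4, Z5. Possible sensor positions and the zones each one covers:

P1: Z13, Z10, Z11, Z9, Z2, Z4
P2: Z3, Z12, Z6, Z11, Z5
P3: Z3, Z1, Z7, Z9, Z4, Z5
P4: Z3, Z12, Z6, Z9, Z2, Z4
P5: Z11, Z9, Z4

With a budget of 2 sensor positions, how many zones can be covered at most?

10

Choosing P1, P2 covers {Z13, Z10, Z3, Z12, Z6, Z11, Z9, Z2, Z4, Z5} — 10 zones.
No choice of 2 sensor positions does better; here Z1, Z7 are left uncovered.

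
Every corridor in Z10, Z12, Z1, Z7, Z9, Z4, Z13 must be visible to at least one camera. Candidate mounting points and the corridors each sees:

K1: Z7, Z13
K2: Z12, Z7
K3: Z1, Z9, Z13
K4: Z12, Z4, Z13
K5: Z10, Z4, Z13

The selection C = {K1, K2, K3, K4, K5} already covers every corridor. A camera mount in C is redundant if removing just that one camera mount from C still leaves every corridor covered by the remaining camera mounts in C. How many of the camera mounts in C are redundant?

Drop K1: the rest still cover every corridor — redundant.
Drop K2: the rest still cover every corridor — redundant.
Drop K3: Z1, Z9 uncovered — not redundant.
Drop K4: the rest still cover every corridor — redundant.
Drop K5: Z10 uncovered — not redundant.
3 redundant: K1, K2, K4.

3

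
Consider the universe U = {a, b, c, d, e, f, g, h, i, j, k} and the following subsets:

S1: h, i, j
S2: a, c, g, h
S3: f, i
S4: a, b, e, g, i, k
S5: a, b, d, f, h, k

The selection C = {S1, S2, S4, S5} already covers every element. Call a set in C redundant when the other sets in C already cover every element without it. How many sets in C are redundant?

0

Drop S1: j uncovered — not redundant.
Drop S2: c uncovered — not redundant.
Drop S4: e uncovered — not redundant.
Drop S5: d, f uncovered — not redundant.
None of the sets in C is redundant.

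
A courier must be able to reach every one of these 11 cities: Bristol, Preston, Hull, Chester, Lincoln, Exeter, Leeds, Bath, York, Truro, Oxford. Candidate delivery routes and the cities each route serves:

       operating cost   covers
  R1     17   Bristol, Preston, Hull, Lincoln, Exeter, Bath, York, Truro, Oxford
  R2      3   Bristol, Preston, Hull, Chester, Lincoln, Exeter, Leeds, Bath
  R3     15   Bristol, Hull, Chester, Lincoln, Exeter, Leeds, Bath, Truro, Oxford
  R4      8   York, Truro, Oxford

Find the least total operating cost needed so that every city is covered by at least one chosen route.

11

R2, R4 cover every city at operating cost 3 + 8 = 11.
Any cover uses at least 2 routes; among all covering selections none totals below 11.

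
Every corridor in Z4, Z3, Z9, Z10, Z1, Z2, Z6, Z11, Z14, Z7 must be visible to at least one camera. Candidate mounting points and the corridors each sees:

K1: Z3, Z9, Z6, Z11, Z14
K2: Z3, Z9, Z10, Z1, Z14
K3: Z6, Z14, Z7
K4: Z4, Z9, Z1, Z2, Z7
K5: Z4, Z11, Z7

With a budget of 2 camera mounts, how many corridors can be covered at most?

9

Choosing K1, K4 covers {Z4, Z3, Z9, Z1, Z2, Z6, Z11, Z14, Z7} — 9 corridors.
No choice of 2 camera mounts does better; here Z10 is left uncovered.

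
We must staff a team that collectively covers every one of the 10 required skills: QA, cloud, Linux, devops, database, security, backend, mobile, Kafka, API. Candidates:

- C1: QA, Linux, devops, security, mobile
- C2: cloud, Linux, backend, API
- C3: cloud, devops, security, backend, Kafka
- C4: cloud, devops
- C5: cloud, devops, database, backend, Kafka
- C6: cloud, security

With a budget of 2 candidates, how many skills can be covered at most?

Choosing C1, C5 covers {QA, cloud, Linux, devops, database, security, backend, mobile, Kafka} — 9 skills.
No choice of 2 candidates does better; here API is left uncovered.

9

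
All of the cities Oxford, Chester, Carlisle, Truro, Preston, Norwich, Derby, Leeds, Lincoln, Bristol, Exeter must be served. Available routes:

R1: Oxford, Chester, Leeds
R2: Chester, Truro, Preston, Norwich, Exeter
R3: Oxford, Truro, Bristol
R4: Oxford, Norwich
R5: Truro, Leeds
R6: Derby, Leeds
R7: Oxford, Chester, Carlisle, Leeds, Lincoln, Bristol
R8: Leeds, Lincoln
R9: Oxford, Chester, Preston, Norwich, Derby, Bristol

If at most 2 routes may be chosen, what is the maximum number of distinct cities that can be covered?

10

Choosing R2, R7 covers {Oxford, Chester, Carlisle, Truro, Preston, Norwich, Leeds, Lincoln, Bristol, Exeter} — 10 cities.
No choice of 2 routes does better; here Derby is left uncovered.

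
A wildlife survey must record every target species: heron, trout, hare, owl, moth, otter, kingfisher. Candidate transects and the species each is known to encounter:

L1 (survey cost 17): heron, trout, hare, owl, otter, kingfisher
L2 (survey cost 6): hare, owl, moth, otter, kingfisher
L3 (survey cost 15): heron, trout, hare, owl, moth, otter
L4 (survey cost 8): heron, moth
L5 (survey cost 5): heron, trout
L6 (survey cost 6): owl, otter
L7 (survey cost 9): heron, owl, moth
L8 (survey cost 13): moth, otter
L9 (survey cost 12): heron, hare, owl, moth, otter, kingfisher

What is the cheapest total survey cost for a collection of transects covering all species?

L2, L5 cover every species at survey cost 6 + 5 = 11.
Any cover uses at least 2 transects; among all covering selections none totals below 11.

11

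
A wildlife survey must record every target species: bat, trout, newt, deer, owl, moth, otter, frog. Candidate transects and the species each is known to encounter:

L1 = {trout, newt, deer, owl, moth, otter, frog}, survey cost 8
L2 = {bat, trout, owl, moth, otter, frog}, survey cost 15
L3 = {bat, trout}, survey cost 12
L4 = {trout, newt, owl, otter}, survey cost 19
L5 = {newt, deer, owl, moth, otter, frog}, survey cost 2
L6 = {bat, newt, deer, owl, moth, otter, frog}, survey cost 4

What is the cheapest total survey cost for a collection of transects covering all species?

L1, L6 cover every species at survey cost 8 + 4 = 12.
Any cover uses at least 2 transects; among all covering selections none totals below 12.
Greedy by coverage-per-survey cost would pick L5, L6, L1 for 14 — worse than the optimum 12.

12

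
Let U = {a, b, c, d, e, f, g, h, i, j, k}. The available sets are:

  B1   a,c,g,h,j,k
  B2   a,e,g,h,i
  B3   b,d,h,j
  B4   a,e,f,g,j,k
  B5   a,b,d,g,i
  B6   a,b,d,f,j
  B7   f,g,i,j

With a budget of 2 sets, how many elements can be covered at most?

9

Choosing B1, B5 covers {a, b, c, d, g, h, i, j, k} — 9 elements.
No choice of 2 sets does better; here e, f are left uncovered.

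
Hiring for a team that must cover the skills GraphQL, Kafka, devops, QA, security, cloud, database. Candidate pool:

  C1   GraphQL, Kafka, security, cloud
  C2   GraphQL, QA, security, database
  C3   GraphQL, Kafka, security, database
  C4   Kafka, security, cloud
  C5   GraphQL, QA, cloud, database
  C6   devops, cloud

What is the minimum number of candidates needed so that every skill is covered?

3

C1, C2, C6 together cover {GraphQL, Kafka, devops, QA, security, cloud, database} — every skill.
No 2 of the 6 candidates cover everything (all 15 pairs fall short), so 3 is minimum.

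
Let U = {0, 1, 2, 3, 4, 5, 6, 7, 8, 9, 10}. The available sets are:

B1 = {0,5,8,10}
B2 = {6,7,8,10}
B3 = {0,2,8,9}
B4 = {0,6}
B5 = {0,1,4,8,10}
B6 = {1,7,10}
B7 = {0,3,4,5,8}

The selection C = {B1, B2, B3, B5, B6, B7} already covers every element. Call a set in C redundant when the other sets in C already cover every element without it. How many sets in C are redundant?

Drop B1: the rest still cover every element — redundant.
Drop B2: 6 uncovered — not redundant.
Drop B3: 2, 9 uncovered — not redundant.
Drop B5: the rest still cover every element — redundant.
Drop B6: the rest still cover every element — redundant.
Drop B7: 3 uncovered — not redundant.
3 redundant: B1, B5, B6.

3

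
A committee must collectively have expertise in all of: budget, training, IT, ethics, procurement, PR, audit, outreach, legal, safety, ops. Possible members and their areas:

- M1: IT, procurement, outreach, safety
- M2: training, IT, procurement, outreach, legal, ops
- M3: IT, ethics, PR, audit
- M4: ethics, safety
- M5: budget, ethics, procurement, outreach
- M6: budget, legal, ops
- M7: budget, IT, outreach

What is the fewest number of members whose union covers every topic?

4

M1, M2, M3, M5 together cover {budget, training, IT, ethics, procurement, PR, audit, outreach, legal, safety, ops} — every topic.
No 3 of the 7 members cover everything (all 35 triples fall short), so 4 is minimum.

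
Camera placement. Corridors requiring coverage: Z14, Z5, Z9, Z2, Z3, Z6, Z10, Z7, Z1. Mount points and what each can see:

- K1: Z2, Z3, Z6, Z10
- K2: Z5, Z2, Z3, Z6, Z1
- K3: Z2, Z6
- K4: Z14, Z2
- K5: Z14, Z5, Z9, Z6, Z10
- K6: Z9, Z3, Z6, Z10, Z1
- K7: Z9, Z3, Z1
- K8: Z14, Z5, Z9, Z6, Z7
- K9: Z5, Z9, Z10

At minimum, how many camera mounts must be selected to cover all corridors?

K1, K2, K8 together cover {Z14, Z5, Z9, Z2, Z3, Z6, Z10, Z7, Z1} — every corridor.
No 2 of the 9 camera mounts cover everything (all 36 pairs fall short), so 3 is minimum.

3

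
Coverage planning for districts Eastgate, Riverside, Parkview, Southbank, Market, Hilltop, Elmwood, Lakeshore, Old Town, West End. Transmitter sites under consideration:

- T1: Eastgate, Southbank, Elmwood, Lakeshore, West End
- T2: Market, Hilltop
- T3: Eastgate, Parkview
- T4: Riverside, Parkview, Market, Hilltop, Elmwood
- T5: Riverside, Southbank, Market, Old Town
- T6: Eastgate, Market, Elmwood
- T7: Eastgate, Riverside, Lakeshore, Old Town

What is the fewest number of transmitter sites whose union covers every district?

T1, T4, T5 together cover {Eastgate, Riverside, Parkview, Southbank, Market, Hilltop, Elmwood, Lakeshore, Old Town, West End} — every district.
No 2 of the 7 transmitter sites cover everything (all 21 pairs fall short), so 3 is minimum.

3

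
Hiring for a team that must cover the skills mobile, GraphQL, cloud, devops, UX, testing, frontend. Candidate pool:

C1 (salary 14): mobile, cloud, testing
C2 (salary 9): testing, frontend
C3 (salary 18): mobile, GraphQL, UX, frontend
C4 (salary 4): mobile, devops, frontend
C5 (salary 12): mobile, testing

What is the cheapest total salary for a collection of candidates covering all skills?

36

C1, C3, C4 cover every skill at salary 14 + 18 + 4 = 36.
Any cover uses at least 3 candidates; among all covering selections none totals below 36.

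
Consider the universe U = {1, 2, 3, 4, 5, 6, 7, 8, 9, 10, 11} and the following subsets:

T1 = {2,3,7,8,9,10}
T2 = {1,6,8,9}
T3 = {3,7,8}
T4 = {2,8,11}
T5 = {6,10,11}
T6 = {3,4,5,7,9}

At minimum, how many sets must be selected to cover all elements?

4

T1, T2, T4, T6 together cover {1, 2, 3, 4, 5, 6, 7, 8, 9, 10, 11} — every element.
No 3 of the 6 sets cover everything (all 20 triples fall short), so 4 is minimum.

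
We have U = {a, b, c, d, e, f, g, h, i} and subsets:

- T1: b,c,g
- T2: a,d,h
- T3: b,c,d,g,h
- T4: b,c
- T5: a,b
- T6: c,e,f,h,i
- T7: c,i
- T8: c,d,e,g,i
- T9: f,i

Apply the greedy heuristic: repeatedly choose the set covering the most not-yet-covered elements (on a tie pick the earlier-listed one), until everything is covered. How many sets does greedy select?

3

Pick 1: T3 covers 5 new elements (b, c, d, g, h).
Pick 2: T6 covers 3 new elements (e, f, i).
Pick 3: T2 covers 1 new elements (a).
Greedy uses 3 sets.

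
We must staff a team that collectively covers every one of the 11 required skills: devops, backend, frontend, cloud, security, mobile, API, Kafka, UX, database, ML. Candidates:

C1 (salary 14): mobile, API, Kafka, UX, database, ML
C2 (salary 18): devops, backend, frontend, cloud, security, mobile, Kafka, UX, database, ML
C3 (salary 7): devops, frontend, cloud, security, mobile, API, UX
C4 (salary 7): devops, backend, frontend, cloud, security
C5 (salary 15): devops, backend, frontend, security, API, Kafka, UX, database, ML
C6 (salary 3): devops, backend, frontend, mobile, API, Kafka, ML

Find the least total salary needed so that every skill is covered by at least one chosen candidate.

C1, C4 cover every skill at salary 14 + 7 = 21.
Any cover uses at least 2 candidates; among all covering selections none totals below 21.
Greedy by coverage-per-salary would pick C6, C3, C1 for 24 — worse than the optimum 21.

21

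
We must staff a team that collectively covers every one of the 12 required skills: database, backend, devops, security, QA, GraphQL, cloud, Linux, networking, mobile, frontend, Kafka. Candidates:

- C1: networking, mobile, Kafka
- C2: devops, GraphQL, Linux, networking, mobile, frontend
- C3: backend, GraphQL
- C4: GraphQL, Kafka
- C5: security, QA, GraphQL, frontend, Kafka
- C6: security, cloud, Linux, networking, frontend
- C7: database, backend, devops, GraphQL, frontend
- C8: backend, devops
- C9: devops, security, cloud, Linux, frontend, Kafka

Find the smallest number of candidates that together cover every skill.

4

C1, C5, C6, C7 together cover {database, backend, devops, security, QA, GraphQL, cloud, Linux, networking, mobile, frontend, Kafka} — every skill.
No 3 of the 9 candidates cover everything (all 84 triples fall short), so 4 is minimum.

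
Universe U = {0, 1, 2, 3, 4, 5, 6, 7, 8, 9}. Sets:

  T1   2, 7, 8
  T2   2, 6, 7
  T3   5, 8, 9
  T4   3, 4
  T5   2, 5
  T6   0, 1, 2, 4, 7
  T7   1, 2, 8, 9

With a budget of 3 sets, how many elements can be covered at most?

Choosing T2, T3, T6 covers {0, 1, 2, 4, 5, 6, 7, 8, 9} — 9 elements.
No choice of 3 sets does better; here 3 is left uncovered.

9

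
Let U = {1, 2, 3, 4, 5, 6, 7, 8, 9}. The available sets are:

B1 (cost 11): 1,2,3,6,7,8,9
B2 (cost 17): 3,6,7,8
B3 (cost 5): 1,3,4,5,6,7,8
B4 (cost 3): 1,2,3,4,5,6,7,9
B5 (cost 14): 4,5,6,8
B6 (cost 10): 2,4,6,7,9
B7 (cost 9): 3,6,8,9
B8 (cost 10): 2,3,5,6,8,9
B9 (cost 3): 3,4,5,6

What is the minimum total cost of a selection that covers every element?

B3, B4 cover every element at cost 5 + 3 = 8.
Any cover uses at least 2 sets; among all covering selections none totals below 8.

8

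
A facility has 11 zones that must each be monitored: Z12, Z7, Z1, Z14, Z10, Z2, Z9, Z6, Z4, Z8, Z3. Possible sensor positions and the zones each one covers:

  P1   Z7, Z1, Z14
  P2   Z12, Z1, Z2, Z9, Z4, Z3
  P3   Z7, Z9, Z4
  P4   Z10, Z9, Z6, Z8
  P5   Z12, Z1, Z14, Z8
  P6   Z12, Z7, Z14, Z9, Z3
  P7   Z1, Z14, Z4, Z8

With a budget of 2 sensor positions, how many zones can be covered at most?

Choosing P2, P4 covers {Z12, Z1, Z10, Z2, Z9, Z6, Z4, Z8, Z3} — 9 zones.
No choice of 2 sensor positions does better; here Z7, Z14 are left uncovered.

9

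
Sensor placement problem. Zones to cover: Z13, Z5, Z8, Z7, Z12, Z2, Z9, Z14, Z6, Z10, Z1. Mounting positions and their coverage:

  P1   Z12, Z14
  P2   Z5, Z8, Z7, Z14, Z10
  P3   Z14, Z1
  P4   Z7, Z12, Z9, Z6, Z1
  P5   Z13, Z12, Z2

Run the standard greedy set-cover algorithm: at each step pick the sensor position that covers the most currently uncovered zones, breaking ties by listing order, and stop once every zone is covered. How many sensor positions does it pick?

Pick 1: P2 covers 5 new zones (Z5, Z8, Z7, Z14, Z10).
Pick 2: P4 covers 4 new zones (Z12, Z9, Z6, Z1).
Pick 3: P5 covers 2 new zones (Z13, Z2).
Greedy uses 3 sensor positions.

3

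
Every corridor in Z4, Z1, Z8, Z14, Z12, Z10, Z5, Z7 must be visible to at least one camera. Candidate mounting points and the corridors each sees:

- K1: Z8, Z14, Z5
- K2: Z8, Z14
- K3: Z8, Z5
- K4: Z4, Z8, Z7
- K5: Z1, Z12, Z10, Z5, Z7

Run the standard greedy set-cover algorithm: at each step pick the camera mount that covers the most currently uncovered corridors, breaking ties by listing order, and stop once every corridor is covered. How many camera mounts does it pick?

3

Pick 1: K5 covers 5 new corridors (Z1, Z12, Z10, Z5, Z7).
Pick 2: K1 covers 2 new corridors (Z8, Z14).
Pick 3: K4 covers 1 new corridors (Z4).
Greedy uses 3 camera mounts.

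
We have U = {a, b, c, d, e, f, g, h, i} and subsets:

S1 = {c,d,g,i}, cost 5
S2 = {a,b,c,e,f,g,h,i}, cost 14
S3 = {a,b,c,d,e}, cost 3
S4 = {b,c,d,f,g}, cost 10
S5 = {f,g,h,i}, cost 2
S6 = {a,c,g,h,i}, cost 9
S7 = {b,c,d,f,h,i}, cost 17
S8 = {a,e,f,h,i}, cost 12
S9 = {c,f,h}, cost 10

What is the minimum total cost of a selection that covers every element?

5

S3, S5 cover every element at cost 3 + 2 = 5.
Any cover uses at least 2 sets; among all covering selections none totals below 5.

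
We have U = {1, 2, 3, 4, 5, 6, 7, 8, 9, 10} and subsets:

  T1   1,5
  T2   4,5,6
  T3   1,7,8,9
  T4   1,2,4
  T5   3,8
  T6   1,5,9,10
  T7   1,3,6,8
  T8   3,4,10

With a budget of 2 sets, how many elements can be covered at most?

7

Choosing T2, T3 covers {1, 4, 5, 6, 7, 8, 9} — 7 elements.
No choice of 2 sets does better; here 2, 3, 10 are left uncovered.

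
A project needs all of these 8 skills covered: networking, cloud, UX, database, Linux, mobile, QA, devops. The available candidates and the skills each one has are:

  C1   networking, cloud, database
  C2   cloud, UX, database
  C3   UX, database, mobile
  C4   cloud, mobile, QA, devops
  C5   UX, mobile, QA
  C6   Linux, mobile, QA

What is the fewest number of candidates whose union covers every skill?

C1, C2, C4, C6 together cover {networking, cloud, UX, database, Linux, mobile, QA, devops} — every skill.
No 3 of the 6 candidates cover everything (all 20 triples fall short), so 4 is minimum.

4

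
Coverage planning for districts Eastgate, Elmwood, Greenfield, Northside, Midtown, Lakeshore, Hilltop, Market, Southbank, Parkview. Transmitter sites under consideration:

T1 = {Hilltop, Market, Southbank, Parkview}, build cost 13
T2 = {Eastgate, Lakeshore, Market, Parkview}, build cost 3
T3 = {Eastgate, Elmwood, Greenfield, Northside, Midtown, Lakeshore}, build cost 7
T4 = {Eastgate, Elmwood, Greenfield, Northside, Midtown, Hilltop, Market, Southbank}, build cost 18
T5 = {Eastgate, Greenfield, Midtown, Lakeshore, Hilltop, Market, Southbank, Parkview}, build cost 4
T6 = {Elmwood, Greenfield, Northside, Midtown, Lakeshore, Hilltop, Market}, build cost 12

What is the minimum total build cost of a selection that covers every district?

T3, T5 cover every district at build cost 7 + 4 = 11.
Any cover uses at least 2 transmitter sites; among all covering selections none totals below 11.

11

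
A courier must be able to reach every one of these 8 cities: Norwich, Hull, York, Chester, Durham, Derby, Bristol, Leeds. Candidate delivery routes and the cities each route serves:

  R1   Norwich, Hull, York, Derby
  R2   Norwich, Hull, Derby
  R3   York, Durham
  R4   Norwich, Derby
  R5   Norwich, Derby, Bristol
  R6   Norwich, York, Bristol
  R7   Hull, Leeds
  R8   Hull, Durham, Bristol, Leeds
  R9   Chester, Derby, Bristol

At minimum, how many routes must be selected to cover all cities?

R1, R8, R9 together cover {Norwich, Hull, York, Chester, Durham, Derby, Bristol, Leeds} — every city.
No 2 of the 9 routes cover everything (all 36 pairs fall short), so 3 is minimum.

3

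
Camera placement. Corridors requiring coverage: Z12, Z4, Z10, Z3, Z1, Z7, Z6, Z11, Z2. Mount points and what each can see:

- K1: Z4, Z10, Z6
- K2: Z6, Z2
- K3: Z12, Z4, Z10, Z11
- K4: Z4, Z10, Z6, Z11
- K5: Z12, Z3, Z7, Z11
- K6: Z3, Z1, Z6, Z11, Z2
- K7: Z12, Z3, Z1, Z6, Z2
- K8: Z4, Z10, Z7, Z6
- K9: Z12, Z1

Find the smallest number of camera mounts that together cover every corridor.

3

K1, K5, K6 together cover {Z12, Z4, Z10, Z3, Z1, Z7, Z6, Z11, Z2} — every corridor.
No 2 of the 9 camera mounts cover everything (all 36 pairs fall short), so 3 is minimum.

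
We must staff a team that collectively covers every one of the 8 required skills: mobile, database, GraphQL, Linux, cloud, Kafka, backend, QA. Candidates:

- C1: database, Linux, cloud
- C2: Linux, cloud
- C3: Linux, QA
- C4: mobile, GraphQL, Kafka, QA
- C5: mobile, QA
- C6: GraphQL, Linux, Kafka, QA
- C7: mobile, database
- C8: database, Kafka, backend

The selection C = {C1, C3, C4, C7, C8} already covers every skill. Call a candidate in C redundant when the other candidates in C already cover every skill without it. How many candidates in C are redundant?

Drop C1: cloud uncovered — not redundant.
Drop C3: the rest still cover every skill — redundant.
Drop C4: GraphQL uncovered — not redundant.
Drop C7: the rest still cover every skill — redundant.
Drop C8: backend uncovered — not redundant.
2 redundant: C3, C7.

2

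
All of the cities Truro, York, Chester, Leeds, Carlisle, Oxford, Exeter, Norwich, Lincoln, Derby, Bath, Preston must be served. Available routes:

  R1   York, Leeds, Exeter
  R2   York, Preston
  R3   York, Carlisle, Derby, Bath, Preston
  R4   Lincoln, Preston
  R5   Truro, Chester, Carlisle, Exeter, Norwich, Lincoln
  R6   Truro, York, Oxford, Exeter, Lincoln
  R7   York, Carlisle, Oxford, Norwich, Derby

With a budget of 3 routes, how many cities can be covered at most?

Choosing R1, R3, R5 covers {Truro, York, Chester, Leeds, Carlisle, Exeter, Norwich, Lincoln, Derby, Bath, Preston} — 11 cities.
No choice of 3 routes does better; here Oxford is left uncovered.

11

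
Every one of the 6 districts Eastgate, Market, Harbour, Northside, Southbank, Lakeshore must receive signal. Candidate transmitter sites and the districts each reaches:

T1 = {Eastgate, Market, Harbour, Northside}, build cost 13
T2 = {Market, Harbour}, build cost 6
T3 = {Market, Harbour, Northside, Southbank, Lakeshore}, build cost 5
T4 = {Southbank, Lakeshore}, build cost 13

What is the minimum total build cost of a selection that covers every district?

T1, T3 cover every district at build cost 13 + 5 = 18.
Any cover uses at least 2 transmitter sites; among all covering selections none totals below 18.

18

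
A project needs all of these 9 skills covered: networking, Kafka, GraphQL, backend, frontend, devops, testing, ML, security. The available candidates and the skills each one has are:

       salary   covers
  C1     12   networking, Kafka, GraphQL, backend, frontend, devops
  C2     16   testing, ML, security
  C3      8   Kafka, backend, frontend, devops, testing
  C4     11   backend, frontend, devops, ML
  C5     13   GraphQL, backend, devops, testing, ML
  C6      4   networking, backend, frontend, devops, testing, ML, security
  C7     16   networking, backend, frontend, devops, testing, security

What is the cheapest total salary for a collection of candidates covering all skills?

C1, C6 cover every skill at salary 12 + 4 = 16.
Any cover uses at least 2 candidates; among all covering selections none totals below 16.

16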